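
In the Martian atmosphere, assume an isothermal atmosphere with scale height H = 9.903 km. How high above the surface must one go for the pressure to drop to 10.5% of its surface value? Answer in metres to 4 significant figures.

z ≈ 22320 m

Set P/P₀ = exp(−z/H) = 0.105, so z = −H ln(0.105).
−ln(0.105) = 2.2538; z = 9903.0 × 2.2538 = 22319 m.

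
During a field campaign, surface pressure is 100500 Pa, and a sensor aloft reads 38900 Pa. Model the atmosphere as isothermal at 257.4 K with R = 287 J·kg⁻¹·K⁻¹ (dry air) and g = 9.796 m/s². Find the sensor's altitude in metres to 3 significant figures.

Scale height: H = RT/g = 287 × 257.4 / 9.796 = 7541.2 m.
Invert the barometric formula: z = H ln(P₀/P).
P₀/P = 100500/38900 = 2.5835; ln(2.5835) = 0.94915.
z = 7541.2 × 0.94915 = 7157.7 m.

z ≈ 7160 m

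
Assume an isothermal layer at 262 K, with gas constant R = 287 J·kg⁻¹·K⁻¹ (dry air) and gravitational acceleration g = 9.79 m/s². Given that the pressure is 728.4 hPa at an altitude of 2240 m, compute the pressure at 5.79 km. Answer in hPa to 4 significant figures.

Scale height: H = RT/g = 287 × 262 / 9.79 = 7680.7 m.
Between two levels, P₂ = P₁ exp(−Δz/H) with Δz = z₂ − z₁.
Δz = 5790.0 − 2240.0 = 3550.0 m; Δz/H = 3550.0/7680.7 = 0.46220.
P₂ = 728.4 × exp(−0.46220) = 728.4 × 0.62990 = 458.82 hPa.

P ≈ 458.8 hPa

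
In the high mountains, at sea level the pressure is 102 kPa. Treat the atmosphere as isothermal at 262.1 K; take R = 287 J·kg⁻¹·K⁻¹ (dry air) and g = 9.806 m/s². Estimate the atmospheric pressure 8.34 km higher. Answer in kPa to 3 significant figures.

P ≈ 34.4 kPa

Scale height: H = RT/g = 287 × 262.1 / 9.806 = 7671.1 m.
Barometric formula: P = P₀ exp(−z/H).
z/H = 8340.0/7671.1 = 1.0872; exp(−1.0872) = 0.33716.
P = 102 × 0.33716 = 34.390 kPa.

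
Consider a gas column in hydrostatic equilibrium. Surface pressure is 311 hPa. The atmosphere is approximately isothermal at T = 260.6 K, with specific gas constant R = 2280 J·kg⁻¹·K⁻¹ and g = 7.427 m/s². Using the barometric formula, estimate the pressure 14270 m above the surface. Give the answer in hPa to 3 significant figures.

Scale height: H = RT/g = 2280 × 260.6 / 7.427 = 80001 m.
Barometric formula: P = P₀ exp(−z/H).
z/H = 14270/80001 = 0.17837; exp(−0.17837) = 0.83663.
P = 311 × 0.83663 = 260.19 hPa.

P ≈ 260 hPa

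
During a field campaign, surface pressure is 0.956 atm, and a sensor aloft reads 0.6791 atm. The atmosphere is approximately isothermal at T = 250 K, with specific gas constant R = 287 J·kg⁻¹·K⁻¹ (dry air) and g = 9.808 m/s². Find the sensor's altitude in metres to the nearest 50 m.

Scale height: H = RT/g = 287 × 250 / 9.808 = 7315.5 m.
Invert the barometric formula: z = H ln(P₀/P).
P₀/P = 0.956/0.6791 = 1.4077; ln(1.4077) = 0.34196.
z = 7315.5 × 0.34196 = 2501.6 m.

z ≈ 2500 m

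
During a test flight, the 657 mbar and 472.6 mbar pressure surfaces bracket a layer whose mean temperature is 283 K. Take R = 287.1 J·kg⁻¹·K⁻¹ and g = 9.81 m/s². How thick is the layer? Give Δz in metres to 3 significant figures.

Hypsometric equation: Δz = (R T̄/g) ln(P₁/P₂).
R T̄/g = 287.1 × 283 / 9.81 = 8282.3 m.
ln(657/472.6) = ln(1.3902) = 0.32945.
Δz = 8282.3 × 0.32945 = 2728.6 m.

Δz ≈ 2730 m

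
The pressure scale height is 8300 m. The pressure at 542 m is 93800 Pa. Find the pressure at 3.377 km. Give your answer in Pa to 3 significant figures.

P ≈ 66700 Pa

Between two levels, P₂ = P₁ exp(−Δz/H) with Δz = z₂ − z₁.
Δz = 3377.0 − 542.00 = 2835.0 m; Δz/H = 2835.0/8300.0 = 0.34157.
P₂ = 93800 × exp(−0.34157) = 93800 × 0.71065 = 66659 Pa.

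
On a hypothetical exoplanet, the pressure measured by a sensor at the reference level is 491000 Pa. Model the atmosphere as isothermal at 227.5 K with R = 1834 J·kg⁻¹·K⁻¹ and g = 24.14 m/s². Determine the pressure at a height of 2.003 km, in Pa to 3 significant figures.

Scale height: H = RT/g = 1834 × 227.5 / 24.14 = 17284 m.
Barometric formula: P = P₀ exp(−z/H).
z/H = 2003.0/17284 = 0.11589; exp(−0.11589) = 0.89057.
P = 491000 × 0.89057 = 437270 Pa.

P ≈ 437000 Pa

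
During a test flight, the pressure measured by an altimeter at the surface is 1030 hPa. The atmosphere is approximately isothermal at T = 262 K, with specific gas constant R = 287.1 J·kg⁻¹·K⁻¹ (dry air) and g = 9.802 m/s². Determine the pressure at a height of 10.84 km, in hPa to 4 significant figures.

P ≈ 250.8 hPa

Scale height: H = RT/g = 287.1 × 262 / 9.802 = 7674.0 m.
Barometric formula: P = P₀ exp(−z/H).
z/H = 10840/7674.0 = 1.4126; exp(−1.4126) = 0.24351.
P = 1030 × 0.24351 = 250.82 hPa.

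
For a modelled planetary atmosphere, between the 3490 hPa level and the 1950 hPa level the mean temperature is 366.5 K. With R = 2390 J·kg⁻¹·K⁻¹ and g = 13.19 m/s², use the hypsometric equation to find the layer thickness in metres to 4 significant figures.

Δz ≈ 38650 m

Hypsometric equation: Δz = (R T̄/g) ln(P₁/P₂).
R T̄/g = 2390 × 366.5 / 13.19 = 66409 m.
ln(3490/1950) = ln(1.7897) = 0.58205.
Δz = 66409 × 0.58205 = 38653 m.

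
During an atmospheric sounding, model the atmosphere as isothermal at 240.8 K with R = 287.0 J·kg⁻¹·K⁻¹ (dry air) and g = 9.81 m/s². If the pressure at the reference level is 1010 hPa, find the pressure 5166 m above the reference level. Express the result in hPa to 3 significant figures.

Scale height: H = RT/g = 287.0 × 240.8 / 9.81 = 7044.8 m.
Barometric formula: P = P₀ exp(−z/H).
z/H = 5166.0/7044.8 = 0.73331; exp(−0.73331) = 0.48032.
P = 1010 × 0.48032 = 485.12 hPa.

P ≈ 485 hPa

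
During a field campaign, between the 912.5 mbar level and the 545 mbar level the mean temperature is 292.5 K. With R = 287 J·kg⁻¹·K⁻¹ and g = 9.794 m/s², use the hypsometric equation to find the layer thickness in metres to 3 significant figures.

Δz ≈ 4420 m

Hypsometric equation: Δz = (R T̄/g) ln(P₁/P₂).
R T̄/g = 287 × 292.5 / 9.794 = 8571.3 m.
ln(912.5/545) = ln(1.6743) = 0.51540.
Δz = 8571.3 × 0.51540 = 4417.6 m.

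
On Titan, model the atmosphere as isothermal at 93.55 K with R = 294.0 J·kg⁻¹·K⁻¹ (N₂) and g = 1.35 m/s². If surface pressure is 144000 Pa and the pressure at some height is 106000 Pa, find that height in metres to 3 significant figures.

z ≈ 6240 m

Scale height: H = RT/g = 294.0 × 93.55 / 1.35 = 20373 m.
Invert the barometric formula: z = H ln(P₀/P).
P₀/P = 144000/106000 = 1.3585; ln(1.3585) = 0.30638.
z = 20373 × 0.30638 = 6241.9 m.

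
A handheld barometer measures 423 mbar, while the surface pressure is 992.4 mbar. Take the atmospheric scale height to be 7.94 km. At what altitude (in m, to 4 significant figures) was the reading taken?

Invert the barometric formula: z = H ln(P₀/P).
P₀/P = 992.4/423 = 2.3461; ln(2.3461) = 0.85275.
z = 7940.0 × 0.85275 = 6770.8 m.

z ≈ 6771 m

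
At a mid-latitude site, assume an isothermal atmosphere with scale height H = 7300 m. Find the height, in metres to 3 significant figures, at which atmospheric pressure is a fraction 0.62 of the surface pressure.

z ≈ 3490 m

Set P/P₀ = exp(−z/H) = 0.62, so z = −H ln(0.62).
−ln(0.62) = 0.47804; z = 7300.0 × 0.47804 = 3489.7 m.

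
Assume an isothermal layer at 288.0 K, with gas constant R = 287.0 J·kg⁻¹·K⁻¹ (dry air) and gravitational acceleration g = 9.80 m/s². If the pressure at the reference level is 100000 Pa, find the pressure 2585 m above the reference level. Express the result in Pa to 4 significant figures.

Scale height: H = RT/g = 287.0 × 288.0 / 9.80 = 8434.3 m.
Barometric formula: P = P₀ exp(−z/H).
z/H = 2585.0/8434.3 = 0.30649; exp(−0.30649) = 0.73603.
P = 100000 × 0.73603 = 73603 Pa.

P ≈ 73600 Pa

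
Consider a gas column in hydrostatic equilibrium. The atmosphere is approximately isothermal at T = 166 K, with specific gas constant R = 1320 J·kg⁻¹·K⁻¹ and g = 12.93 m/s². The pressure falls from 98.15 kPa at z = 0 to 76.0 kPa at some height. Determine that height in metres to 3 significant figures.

z ≈ 4330 m

Scale height: H = RT/g = 1320 × 166 / 12.93 = 16947 m.
Invert the barometric formula: z = H ln(P₀/P).
P₀/P = 98.15/76.0 = 1.2914; ln(1.2914) = 0.25573.
z = 16947 × 0.25573 = 4333.9 m.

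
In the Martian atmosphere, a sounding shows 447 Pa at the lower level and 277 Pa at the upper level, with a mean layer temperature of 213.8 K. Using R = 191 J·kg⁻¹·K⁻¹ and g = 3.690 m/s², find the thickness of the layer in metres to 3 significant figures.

Δz ≈ 5300 m

Hypsometric equation: Δz = (R T̄/g) ln(P₁/P₂).
R T̄/g = 191 × 213.8 / 3.690 = 11067 m.
ln(447/277) = ln(1.6137) = 0.47853.
Δz = 11067 × 0.47853 = 5295.9 m.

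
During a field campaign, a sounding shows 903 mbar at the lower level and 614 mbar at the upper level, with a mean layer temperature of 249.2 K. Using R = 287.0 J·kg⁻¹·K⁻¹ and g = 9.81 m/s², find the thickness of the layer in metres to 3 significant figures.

Hypsometric equation: Δz = (R T̄/g) ln(P₁/P₂).
R T̄/g = 287.0 × 249.2 / 9.81 = 7290.6 m.
ln(903/614) = ln(1.4707) = 0.38574.
Δz = 7290.6 × 0.38574 = 2812.3 m.

Δz ≈ 2810 m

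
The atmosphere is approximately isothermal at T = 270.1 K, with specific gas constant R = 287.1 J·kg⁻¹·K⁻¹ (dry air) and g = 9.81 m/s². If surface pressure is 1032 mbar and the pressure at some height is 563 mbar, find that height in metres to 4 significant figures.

z ≈ 4790 m

Scale height: H = RT/g = 287.1 × 270.1 / 9.81 = 7904.8 m.
Invert the barometric formula: z = H ln(P₀/P).
P₀/P = 1032/563 = 1.8330; ln(1.8330) = 0.60595.
z = 7904.8 × 0.60595 = 4789.9 m.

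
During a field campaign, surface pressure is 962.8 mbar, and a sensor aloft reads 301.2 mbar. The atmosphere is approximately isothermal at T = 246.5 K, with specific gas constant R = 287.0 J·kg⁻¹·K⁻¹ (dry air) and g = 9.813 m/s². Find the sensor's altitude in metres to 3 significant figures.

z ≈ 8380 m

Scale height: H = RT/g = 287.0 × 246.5 / 9.813 = 7209.4 m.
Invert the barometric formula: z = H ln(P₀/P).
P₀/P = 962.8/301.2 = 3.1965; ln(3.1965) = 1.1621.
z = 7209.4 × 1.1621 = 8378.0 m.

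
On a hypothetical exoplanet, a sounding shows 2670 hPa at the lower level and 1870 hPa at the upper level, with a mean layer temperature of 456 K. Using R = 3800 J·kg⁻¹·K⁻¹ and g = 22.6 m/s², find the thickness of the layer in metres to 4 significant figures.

Δz ≈ 27310 m

Hypsometric equation: Δz = (R T̄/g) ln(P₁/P₂).
R T̄/g = 3800 × 456 / 22.6 = 76673 m.
ln(2670/1870) = ln(1.4278) = 0.35613.
Δz = 76673 × 0.35613 = 27306 m.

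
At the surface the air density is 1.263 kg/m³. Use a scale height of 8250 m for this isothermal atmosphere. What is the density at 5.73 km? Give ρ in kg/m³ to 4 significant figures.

ρ ≈ 0.6306 kg/m³

In an isothermal atmosphere, density decays like pressure: ρ = ρ₀ exp(−z/H).
z/H = 5730.0/8250.0 = 0.69455; exp(−0.69455) = 0.49930.
ρ = 1.263 × 0.49930 = 0.63062 kg/m³.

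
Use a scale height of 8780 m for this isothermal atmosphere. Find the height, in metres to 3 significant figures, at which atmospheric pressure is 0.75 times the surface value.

z ≈ 2530 m

Set P/P₀ = exp(−z/H) = 0.75, so z = −H ln(0.75).
−ln(0.75) = 0.28768; z = 8780.0 × 0.28768 = 2525.8 m.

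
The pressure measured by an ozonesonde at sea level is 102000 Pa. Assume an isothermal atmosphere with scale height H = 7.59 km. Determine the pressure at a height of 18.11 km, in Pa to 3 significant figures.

P ≈ 9380 Pa

Barometric formula: P = P₀ exp(−z/H).
z/H = 18110/7590.0 = 2.3860; exp(−2.3860) = 0.091997.
P = 102000 × 0.091997 = 9383.7 Pa.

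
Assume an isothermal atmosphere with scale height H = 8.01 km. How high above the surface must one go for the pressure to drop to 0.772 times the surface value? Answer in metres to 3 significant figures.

Set P/P₀ = exp(−z/H) = 0.772, so z = −H ln(0.772).
−ln(0.772) = 0.25877; z = 8010.0 × 0.25877 = 2072.7 m.

z ≈ 2070 m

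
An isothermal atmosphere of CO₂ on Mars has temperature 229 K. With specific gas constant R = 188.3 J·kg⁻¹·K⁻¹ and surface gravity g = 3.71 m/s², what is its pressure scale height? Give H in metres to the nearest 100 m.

The scale height of an isothermal atmosphere is H = RT/g.
H = 188.3 × 229 / 3.71 = 43121/3.71 = 11623 m.

H ≈ 11600 m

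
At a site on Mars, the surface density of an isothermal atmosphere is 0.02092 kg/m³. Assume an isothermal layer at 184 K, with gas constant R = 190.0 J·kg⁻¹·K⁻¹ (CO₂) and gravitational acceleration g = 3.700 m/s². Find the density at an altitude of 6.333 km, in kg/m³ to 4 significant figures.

ρ ≈ 0.01070 kg/m³

Scale height: H = RT/g = 190.0 × 184 / 3.700 = 9448.6 m.
In an isothermal atmosphere, density decays like pressure: ρ = ρ₀ exp(−z/H).
z/H = 6333.0/9448.6 = 0.67026; exp(−0.67026) = 0.51158.
ρ = 0.02092 × 0.51158 = 0.010702 kg/m³.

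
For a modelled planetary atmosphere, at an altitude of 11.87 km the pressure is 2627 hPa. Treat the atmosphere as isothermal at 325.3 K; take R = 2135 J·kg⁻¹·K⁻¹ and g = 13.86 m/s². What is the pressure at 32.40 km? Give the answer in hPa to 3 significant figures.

Scale height: H = RT/g = 2135 × 325.3 / 13.86 = 50109 m.
Between two levels, P₂ = P₁ exp(−Δz/H) with Δz = z₂ − z₁.
Δz = 32400 − 11870 = 20530 m; Δz/H = 20530/50109 = 0.40971.
P₂ = 2627 × exp(−0.40971) = 2627 × 0.66384 = 1743.9 hPa.

P ≈ 1740 hPa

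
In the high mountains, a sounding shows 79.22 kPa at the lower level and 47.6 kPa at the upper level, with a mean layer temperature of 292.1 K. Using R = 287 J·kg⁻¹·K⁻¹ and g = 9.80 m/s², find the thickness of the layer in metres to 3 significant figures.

Δz ≈ 4360 m

Hypsometric equation: Δz = (R T̄/g) ln(P₁/P₂).
R T̄/g = 287 × 292.1 / 9.80 = 8554.4 m.
ln(79.22/47.6) = ln(1.6643) = 0.50940.
Δz = 8554.4 × 0.50940 = 4357.6 m.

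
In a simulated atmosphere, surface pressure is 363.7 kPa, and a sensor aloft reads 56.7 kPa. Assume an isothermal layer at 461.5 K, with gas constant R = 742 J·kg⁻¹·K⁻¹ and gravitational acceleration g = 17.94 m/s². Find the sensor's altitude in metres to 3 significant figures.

z ≈ 35500 m

Scale height: H = RT/g = 742 × 461.5 / 17.94 = 19088 m.
Invert the barometric formula: z = H ln(P₀/P).
P₀/P = 363.7/56.7 = 6.4145; ln(6.4145) = 1.8586.
z = 19088 × 1.8586 = 35477 m.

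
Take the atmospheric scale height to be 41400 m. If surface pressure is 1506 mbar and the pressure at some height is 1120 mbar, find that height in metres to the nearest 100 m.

z ≈ 12300 m

Invert the barometric formula: z = H ln(P₀/P).
P₀/P = 1506/1120 = 1.3446; ln(1.3446) = 0.29610.
z = 41400 × 0.29610 = 12259 m.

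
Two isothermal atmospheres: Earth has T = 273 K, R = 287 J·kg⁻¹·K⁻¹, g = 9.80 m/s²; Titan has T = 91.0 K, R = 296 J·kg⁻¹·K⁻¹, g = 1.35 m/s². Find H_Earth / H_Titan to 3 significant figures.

H_Earth/H_Titan ≈ 0.401

H = RT/g for each body.
H_Earth = 287 × 273 / 9.80 = 7995.0 m.
H_Titan = 296 × 91.0 / 1.35 = 19953 m.
H_Earth/H_Titan = 7995.0/19953 = 0.40069.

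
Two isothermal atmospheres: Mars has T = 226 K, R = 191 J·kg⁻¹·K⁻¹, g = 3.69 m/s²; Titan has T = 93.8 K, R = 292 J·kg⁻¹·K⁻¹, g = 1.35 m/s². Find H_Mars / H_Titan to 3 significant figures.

H = RT/g for each body.
H_Mars = 191 × 226 / 3.69 = 11698 m.
H_Titan = 292 × 93.8 / 1.35 = 20289 m.
H_Mars/H_Titan = 11698/20289 = 0.57657.

H_Mars/H_Titan ≈ 0.577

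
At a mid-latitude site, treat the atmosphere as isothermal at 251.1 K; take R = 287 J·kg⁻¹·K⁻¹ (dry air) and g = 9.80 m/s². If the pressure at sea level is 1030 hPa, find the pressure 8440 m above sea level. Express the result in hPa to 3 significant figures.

Scale height: H = RT/g = 287 × 251.1 / 9.80 = 7353.6 m.
Barometric formula: P = P₀ exp(−z/H).
z/H = 8440.0/7353.6 = 1.1477; exp(−1.1477) = 0.31737.
P = 1030 × 0.31737 = 326.89 hPa.

P ≈ 327 hPa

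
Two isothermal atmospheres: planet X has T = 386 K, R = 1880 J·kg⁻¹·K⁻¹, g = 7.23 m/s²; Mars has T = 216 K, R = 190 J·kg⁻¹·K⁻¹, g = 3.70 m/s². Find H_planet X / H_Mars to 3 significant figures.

H_planet X/H_Mars ≈ 9.05

H = RT/g for each body.
H_planet X = 1880 × 386 / 7.23 = 100370 m.
H_Mars = 190 × 216 / 3.70 = 11092 m.
H_planet X/H_Mars = 100370/11092 = 9.0489.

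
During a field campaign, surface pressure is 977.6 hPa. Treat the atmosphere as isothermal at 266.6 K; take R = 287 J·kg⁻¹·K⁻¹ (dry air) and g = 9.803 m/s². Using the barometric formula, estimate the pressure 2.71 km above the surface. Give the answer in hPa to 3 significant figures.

P ≈ 691 hPa

Scale height: H = RT/g = 287 × 266.6 / 9.803 = 7805.2 m.
Barometric formula: P = P₀ exp(−z/H).
z/H = 2710.0/7805.2 = 0.34720; exp(−0.34720) = 0.70666.
P = 977.6 × 0.70666 = 690.83 hPa.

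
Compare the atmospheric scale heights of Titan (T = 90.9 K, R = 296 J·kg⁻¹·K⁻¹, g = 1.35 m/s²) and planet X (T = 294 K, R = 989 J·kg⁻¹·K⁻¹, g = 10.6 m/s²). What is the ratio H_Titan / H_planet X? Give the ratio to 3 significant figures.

H_Titan/H_planet X ≈ 0.727

H = RT/g for each body.
H_Titan = 296 × 90.9 / 1.35 = 19931 m.
H_planet X = 989 × 294 / 10.6 = 27431 m.
H_Titan/H_planet X = 19931/27431 = 0.72659.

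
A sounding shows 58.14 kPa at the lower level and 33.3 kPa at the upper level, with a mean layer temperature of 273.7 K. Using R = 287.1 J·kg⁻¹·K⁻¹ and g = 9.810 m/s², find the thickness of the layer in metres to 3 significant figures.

Δz ≈ 4460 m

Hypsometric equation: Δz = (R T̄/g) ln(P₁/P₂).
R T̄/g = 287.1 × 273.7 / 9.810 = 8010.1 m.
ln(58.14/33.3) = ln(1.7459) = 0.55727.
Δz = 8010.1 × 0.55727 = 4463.8 m.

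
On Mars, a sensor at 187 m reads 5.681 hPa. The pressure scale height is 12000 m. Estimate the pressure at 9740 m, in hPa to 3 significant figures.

Between two levels, P₂ = P₁ exp(−Δz/H) with Δz = z₂ − z₁.
Δz = 9740.0 − 187.00 = 9553.0 m; Δz/H = 9553.0/12000 = 0.79608.
P₂ = 5.681 × exp(−0.79608) = 5.681 × 0.45109 = 2.5626 hPa.

P ≈ 2.56 hPa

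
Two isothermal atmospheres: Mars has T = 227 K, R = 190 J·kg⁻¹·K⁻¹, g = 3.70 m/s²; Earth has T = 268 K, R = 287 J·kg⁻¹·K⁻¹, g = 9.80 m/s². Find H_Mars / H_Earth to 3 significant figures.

H_Mars/H_Earth ≈ 1.49

H = RT/g for each body.
H_Mars = 190 × 227 / 3.70 = 11657 m.
H_Earth = 287 × 268 / 9.80 = 7848.6 m.
H_Mars/H_Earth = 11657/7848.6 = 1.4852.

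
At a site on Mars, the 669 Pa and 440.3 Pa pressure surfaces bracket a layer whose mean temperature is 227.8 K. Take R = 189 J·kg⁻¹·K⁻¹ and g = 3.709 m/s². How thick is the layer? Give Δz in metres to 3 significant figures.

Δz ≈ 4860 m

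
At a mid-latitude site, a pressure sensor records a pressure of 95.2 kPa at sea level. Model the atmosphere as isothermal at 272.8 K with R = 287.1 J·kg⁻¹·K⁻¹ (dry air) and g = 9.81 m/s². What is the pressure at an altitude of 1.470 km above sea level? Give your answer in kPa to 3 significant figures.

P ≈ 79.2 kPa

Scale height: H = RT/g = 287.1 × 272.8 / 9.81 = 7983.8 m.
Barometric formula: P = P₀ exp(−z/H).
z/H = 1470.0/7983.8 = 0.18412; exp(−0.18412) = 0.83184.
P = 95.2 × 0.83184 = 79.191 kPa.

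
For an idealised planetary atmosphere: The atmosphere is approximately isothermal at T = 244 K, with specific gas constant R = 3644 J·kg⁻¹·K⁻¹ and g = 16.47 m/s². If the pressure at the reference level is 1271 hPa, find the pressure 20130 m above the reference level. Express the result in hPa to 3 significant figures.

P ≈ 875 hPa

Scale height: H = RT/g = 3644 × 244 / 16.47 = 53985 m.
Barometric formula: P = P₀ exp(−z/H).
z/H = 20130/53985 = 0.37288; exp(−0.37288) = 0.68875.
P = 1271 × 0.68875 = 875.40 hPa.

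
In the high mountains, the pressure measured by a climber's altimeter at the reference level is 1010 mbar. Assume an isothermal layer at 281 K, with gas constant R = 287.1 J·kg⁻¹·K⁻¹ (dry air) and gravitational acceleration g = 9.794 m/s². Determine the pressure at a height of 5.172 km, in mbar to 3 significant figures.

Scale height: H = RT/g = 287.1 × 281 / 9.794 = 8237.2 m.
Barometric formula: P = P₀ exp(−z/H).
z/H = 5172.0/8237.2 = 0.62788; exp(−0.62788) = 0.53372.
P = 1010 × 0.53372 = 539.06 mbar.

P ≈ 539 mbar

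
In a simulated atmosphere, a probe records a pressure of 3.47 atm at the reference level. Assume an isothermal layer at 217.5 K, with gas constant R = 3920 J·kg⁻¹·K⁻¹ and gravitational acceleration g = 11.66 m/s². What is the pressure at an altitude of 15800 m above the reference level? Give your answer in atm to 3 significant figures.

Scale height: H = RT/g = 3920 × 217.5 / 11.66 = 73122 m.
Barometric formula: P = P₀ exp(−z/H).
z/H = 15800/73122 = 0.21608; exp(−0.21608) = 0.80567.
P = 3.47 × 0.80567 = 2.7957 atm.

P ≈ 2.80 atm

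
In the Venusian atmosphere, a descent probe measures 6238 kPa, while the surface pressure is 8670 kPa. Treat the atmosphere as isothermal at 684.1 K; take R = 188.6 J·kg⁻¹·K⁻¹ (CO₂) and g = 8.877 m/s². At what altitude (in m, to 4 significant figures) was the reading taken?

z ≈ 4785 m

Scale height: H = RT/g = 188.6 × 684.1 / 8.877 = 14534 m.
Invert the barometric formula: z = H ln(P₀/P).
P₀/P = 8670/6238 = 1.3899; ln(1.3899) = 0.32923.
z = 14534 × 0.32923 = 4785.0 m.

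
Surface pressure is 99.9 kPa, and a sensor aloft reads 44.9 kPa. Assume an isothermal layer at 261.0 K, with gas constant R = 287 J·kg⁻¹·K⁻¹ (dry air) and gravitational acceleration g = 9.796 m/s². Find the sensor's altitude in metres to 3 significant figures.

z ≈ 6120 m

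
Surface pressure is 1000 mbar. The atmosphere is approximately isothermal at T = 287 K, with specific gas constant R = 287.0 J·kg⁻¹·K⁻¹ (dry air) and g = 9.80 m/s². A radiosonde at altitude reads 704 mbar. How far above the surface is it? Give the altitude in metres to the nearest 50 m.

z ≈ 2950 m

Scale height: H = RT/g = 287.0 × 287 / 9.80 = 8405.0 m.
Invert the barometric formula: z = H ln(P₀/P).
P₀/P = 1000/704 = 1.4205; ln(1.4205) = 0.35101.
z = 8405.0 × 0.35101 = 2950.2 m.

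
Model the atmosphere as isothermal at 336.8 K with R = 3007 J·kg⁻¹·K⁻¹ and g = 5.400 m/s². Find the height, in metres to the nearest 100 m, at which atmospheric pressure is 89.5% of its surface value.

Scale height: H = RT/g = 3007 × 336.8 / 5.400 = 187550 m.
Set P/P₀ = exp(−z/H) = 0.895, so z = −H ln(0.895).
−ln(0.895) = 0.11093; z = 187550 × 0.11093 = 20805 m.

z ≈ 20800 m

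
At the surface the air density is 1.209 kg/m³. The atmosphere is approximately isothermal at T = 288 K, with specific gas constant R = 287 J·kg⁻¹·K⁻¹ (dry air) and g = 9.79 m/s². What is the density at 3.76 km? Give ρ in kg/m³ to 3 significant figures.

Scale height: H = RT/g = 287 × 288 / 9.79 = 8442.9 m.
In an isothermal atmosphere, density decays like pressure: ρ = ρ₀ exp(−z/H).
z/H = 3760.0/8442.9 = 0.44534; exp(−0.44534) = 0.64061.
ρ = 1.209 × 0.64061 = 0.77450 kg/m³.

ρ ≈ 0.774 kg/m³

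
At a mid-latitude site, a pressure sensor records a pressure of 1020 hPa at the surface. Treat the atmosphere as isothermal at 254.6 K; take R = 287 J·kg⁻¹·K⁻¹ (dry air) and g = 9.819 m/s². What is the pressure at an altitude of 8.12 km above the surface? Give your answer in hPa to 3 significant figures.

Scale height: H = RT/g = 287 × 254.6 / 9.819 = 7441.7 m.
Barometric formula: P = P₀ exp(−z/H).
z/H = 8120.0/7441.7 = 1.0911; exp(−1.0911) = 0.33585.
P = 1020 × 0.33585 = 342.57 hPa.

P ≈ 343 hPa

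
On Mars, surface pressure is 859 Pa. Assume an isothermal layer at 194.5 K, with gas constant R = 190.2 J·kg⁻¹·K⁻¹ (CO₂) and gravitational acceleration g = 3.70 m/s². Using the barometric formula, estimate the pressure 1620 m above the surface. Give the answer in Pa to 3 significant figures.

Scale height: H = RT/g = 190.2 × 194.5 / 3.70 = 9998.4 m.
Barometric formula: P = P₀ exp(−z/H).
z/H = 1620.0/9998.4 = 0.16203; exp(−0.16203) = 0.85042.
P = 859 × 0.85042 = 730.51 Pa.

P ≈ 731 Pa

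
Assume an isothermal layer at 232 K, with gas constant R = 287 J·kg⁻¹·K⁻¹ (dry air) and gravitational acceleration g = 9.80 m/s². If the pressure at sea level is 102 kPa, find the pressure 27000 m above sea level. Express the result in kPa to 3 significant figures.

P ≈ 1.92 kPa

Scale height: H = RT/g = 287 × 232 / 9.80 = 6794.3 m.
Barometric formula: P = P₀ exp(−z/H).
z/H = 27000/6794.3 = 3.9739; exp(−3.9739) = 0.018800.
P = 102 × 0.018800 = 1.9176 kPa.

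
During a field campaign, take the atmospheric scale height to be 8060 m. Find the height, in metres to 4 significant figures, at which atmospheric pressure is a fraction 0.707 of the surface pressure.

Set P/P₀ = exp(−z/H) = 0.707, so z = −H ln(0.707).
−ln(0.707) = 0.34672; z = 8060.0 × 0.34672 = 2794.6 m.

z ≈ 2795 m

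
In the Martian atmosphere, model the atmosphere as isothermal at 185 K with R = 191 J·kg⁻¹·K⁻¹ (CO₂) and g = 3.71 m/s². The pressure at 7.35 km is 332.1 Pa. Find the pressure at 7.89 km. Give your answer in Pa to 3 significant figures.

Scale height: H = RT/g = 191 × 185 / 3.71 = 9524.3 m.
Between two levels, P₂ = P₁ exp(−Δz/H) with Δz = z₂ − z₁.
Δz = 7890.0 − 7350.0 = 540.00 m; Δz/H = 540.00/9524.3 = 0.056697.
P₂ = 332.1 × exp(−0.056697) = 332.1 × 0.94488 = 313.79 Pa.

P ≈ 314 Pa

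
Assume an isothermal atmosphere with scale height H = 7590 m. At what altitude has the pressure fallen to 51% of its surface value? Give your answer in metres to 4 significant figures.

z ≈ 5111 m

Set P/P₀ = exp(−z/H) = 0.51, so z = −H ln(0.51).
−ln(0.51) = 0.67334; z = 7590.0 × 0.67334 = 5110.7 m.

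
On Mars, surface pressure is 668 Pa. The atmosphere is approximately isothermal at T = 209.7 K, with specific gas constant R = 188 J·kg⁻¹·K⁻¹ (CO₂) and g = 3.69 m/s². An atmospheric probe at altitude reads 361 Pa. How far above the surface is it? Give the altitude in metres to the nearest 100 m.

z ≈ 6600 m

Scale height: H = RT/g = 188 × 209.7 / 3.69 = 10684 m.
Invert the barometric formula: z = H ln(P₀/P).
P₀/P = 668/361 = 1.8504; ln(1.8504) = 0.61540.
z = 10684 × 0.61540 = 6574.9 m.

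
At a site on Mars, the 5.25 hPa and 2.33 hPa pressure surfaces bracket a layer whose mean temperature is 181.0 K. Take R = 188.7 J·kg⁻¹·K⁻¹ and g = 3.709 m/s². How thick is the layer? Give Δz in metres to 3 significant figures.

Hypsometric equation: Δz = (R T̄/g) ln(P₁/P₂).
R T̄/g = 188.7 × 181.0 / 3.709 = 9208.6 m.
ln(5.25/2.33) = ln(2.2532) = 0.81235.
Δz = 9208.6 × 0.81235 = 7480.6 m.

Δz ≈ 7480 m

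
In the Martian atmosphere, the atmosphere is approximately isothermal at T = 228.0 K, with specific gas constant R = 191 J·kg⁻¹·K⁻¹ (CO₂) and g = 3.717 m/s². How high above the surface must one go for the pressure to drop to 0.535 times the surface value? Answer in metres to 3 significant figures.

Scale height: H = RT/g = 191 × 228.0 / 3.717 = 11716 m.
Set P/P₀ = exp(−z/H) = 0.535, so z = −H ln(0.535).
−ln(0.535) = 0.62549; z = 11716 × 0.62549 = 7328.2 m.

z ≈ 7330 m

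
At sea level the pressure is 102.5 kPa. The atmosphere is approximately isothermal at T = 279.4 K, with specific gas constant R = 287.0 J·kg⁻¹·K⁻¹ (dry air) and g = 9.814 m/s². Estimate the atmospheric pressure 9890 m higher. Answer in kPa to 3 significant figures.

Scale height: H = RT/g = 287.0 × 279.4 / 9.814 = 8170.8 m.
Barometric formula: P = P₀ exp(−z/H).
z/H = 9890.0/8170.8 = 1.2104; exp(−1.2104) = 0.29808.
P = 102.5 × 0.29808 = 30.553 kPa.

P ≈ 30.6 kPa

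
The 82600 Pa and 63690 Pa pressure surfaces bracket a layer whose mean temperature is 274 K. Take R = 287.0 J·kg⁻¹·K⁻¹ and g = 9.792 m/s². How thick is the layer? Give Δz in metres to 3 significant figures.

Δz ≈ 2090 m

Hypsometric equation: Δz = (R T̄/g) ln(P₁/P₂).
R T̄/g = 287.0 × 274 / 9.792 = 8030.8 m.
ln(82600/63690) = ln(1.2969) = 0.25998.
Δz = 8030.8 × 0.25998 = 2087.8 m.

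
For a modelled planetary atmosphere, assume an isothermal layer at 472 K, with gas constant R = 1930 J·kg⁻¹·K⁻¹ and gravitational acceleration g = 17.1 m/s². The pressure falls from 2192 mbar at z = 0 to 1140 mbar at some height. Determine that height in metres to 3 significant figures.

z ≈ 34800 m

Scale height: H = RT/g = 1930 × 472 / 17.1 = 53273 m.
Invert the barometric formula: z = H ln(P₀/P).
P₀/P = 2192/1140 = 1.9228; ln(1.9228) = 0.65378.
z = 53273 × 0.65378 = 34829 m.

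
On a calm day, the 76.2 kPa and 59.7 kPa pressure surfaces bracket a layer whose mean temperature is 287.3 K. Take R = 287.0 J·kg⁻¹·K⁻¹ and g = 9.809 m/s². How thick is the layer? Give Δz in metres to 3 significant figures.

Δz ≈ 2050 m

Hypsometric equation: Δz = (R T̄/g) ln(P₁/P₂).
R T̄/g = 287.0 × 287.3 / 9.809 = 8406.1 m.
ln(76.2/59.7) = ln(1.2764) = 0.24404.
Δz = 8406.1 × 0.24404 = 2051.4 m.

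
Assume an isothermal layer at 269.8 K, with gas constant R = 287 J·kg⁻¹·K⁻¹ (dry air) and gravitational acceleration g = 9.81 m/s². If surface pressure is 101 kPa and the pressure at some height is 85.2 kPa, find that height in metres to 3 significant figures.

Scale height: H = RT/g = 287 × 269.8 / 9.81 = 7893.2 m.
Invert the barometric formula: z = H ln(P₀/P).
P₀/P = 101/85.2 = 1.1854; ln(1.1854) = 0.17008.
z = 7893.2 × 0.17008 = 1342.5 m.

z ≈ 1340 m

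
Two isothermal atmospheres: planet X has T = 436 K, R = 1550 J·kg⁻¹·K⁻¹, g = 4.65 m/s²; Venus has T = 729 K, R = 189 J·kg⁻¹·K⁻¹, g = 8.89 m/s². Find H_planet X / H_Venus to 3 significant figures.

H_planet X/H_Venus ≈ 9.38

H = RT/g for each body.
H_planet X = 1550 × 436 / 4.65 = 145330 m.
H_Venus = 189 × 729 / 8.89 = 15498 m.
H_planet X/H_Venus = 145330/15498 = 9.3773.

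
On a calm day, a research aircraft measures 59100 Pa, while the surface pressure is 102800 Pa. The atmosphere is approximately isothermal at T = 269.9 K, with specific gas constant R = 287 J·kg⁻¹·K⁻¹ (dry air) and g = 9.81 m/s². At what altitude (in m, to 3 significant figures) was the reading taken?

z ≈ 4370 m

Scale height: H = RT/g = 287 × 269.9 / 9.81 = 7896.2 m.
Invert the barometric formula: z = H ln(P₀/P).
P₀/P = 102800/59100 = 1.7394; ln(1.7394) = 0.55354.
z = 7896.2 × 0.55354 = 4370.9 m.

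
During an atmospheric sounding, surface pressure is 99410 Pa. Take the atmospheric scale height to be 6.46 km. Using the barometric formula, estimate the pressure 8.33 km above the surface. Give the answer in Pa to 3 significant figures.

P ≈ 27400 Pa

Barometric formula: P = P₀ exp(−z/H).
z/H = 8330.0/6460.0 = 1.2895; exp(−1.2895) = 0.27541.
P = 99410 × 0.27541 = 27379 Pa.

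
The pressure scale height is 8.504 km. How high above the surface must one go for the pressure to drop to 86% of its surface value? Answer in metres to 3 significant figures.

Set P/P₀ = exp(−z/H) = 0.86, so z = −H ln(0.86).
−ln(0.86) = 0.15082; z = 8504.0 × 0.15082 = 1282.6 m.

z ≈ 1280 m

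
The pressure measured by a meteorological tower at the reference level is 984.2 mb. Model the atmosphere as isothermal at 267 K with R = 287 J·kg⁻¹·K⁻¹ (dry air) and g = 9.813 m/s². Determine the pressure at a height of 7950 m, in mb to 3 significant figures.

P ≈ 356 mb

Scale height: H = RT/g = 287 × 267 / 9.813 = 7808.9 m.
Barometric formula: P = P₀ exp(−z/H).
z/H = 7950.0/7808.9 = 1.0181; exp(−1.0181) = 0.36128.
P = 984.2 × 0.36128 = 355.57 mb.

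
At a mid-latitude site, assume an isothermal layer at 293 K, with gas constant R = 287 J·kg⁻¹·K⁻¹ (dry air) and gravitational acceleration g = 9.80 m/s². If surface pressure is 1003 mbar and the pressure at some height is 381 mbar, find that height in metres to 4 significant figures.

Scale height: H = RT/g = 287 × 293 / 9.80 = 8580.7 m.
Invert the barometric formula: z = H ln(P₀/P).
P₀/P = 1003/381 = 2.6325; ln(2.6325) = 0.96793.
z = 8580.7 × 0.96793 = 8305.5 m.

z ≈ 8306 m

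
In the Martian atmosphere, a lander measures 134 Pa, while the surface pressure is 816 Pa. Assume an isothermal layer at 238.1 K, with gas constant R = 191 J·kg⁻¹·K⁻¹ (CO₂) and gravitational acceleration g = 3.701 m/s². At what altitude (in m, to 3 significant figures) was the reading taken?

z ≈ 22200 m

Scale height: H = RT/g = 191 × 238.1 / 3.701 = 12288 m.
Invert the barometric formula: z = H ln(P₀/P).
P₀/P = 816/134 = 6.0896; ln(6.0896) = 1.8066.
z = 12288 × 1.8066 = 22200 m.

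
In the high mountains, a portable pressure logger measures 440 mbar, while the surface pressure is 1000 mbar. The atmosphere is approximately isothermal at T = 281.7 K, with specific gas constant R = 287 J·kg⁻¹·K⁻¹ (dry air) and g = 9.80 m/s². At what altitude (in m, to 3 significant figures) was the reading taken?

Scale height: H = RT/g = 287 × 281.7 / 9.80 = 8249.8 m.
Invert the barometric formula: z = H ln(P₀/P).
P₀/P = 1000/440 = 2.2727; ln(2.2727) = 0.82097.
z = 8249.8 × 0.82097 = 6772.8 m.

z ≈ 6770 m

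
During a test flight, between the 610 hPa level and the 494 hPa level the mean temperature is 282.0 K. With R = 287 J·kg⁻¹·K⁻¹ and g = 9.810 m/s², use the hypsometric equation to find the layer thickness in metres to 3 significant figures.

Hypsometric equation: Δz = (R T̄/g) ln(P₁/P₂).
R T̄/g = 287 × 282.0 / 9.810 = 8250.2 m.
ln(610/494) = ln(1.2348) = 0.21091.
Δz = 8250.2 × 0.21091 = 1740.0 m.

Δz ≈ 1740 m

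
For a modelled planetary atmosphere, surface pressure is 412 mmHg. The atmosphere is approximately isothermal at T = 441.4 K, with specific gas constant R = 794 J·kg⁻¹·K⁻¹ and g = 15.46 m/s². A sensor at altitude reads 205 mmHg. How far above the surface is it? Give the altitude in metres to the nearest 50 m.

Scale height: H = RT/g = 794 × 441.4 / 15.46 = 22670 m.
Invert the barometric formula: z = H ln(P₀/P).
P₀/P = 412/205 = 2.0098; ln(2.0098) = 0.69804.
z = 22670 × 0.69804 = 15825 m.

z ≈ 15800 m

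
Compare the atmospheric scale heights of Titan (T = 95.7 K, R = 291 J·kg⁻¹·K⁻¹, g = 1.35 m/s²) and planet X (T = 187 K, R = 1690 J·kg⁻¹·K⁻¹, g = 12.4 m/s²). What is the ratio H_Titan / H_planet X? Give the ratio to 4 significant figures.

H = RT/g for each body.
H_Titan = 291 × 95.7 / 1.35 = 20629 m.
H_planet X = 1690 × 187 / 12.4 = 25486 m.
H_Titan/H_planet X = 20629/25486 = 0.80942.

H_Titan/H_planet X ≈ 0.8094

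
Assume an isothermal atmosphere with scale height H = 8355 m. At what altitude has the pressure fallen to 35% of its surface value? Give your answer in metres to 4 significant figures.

z ≈ 8771 m

Set P/P₀ = exp(−z/H) = 0.35, so z = −H ln(0.35).
−ln(0.35) = 1.0498; z = 8355.0 × 1.0498 = 8771.1 m.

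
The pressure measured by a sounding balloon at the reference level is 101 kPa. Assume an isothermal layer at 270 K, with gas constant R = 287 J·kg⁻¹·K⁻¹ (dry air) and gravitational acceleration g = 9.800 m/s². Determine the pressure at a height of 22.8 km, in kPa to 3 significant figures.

Scale height: H = RT/g = 287 × 270 / 9.800 = 7907.1 m.
Barometric formula: P = P₀ exp(−z/H).
z/H = 22800/7907.1 = 2.8835; exp(−2.8835) = 0.055939.
P = 101 × 0.055939 = 5.6498 kPa.

P ≈ 5.65 kPa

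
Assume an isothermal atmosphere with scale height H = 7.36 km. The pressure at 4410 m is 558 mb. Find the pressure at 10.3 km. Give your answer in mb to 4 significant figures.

P ≈ 250.7 mb

Between two levels, P₂ = P₁ exp(−Δz/H) with Δz = z₂ − z₁.
Δz = 10300 − 4410.0 = 5890.0 m; Δz/H = 5890.0/7360.0 = 0.80027.
P₂ = 558 × exp(−0.80027) = 558 × 0.44921 = 250.66 mb.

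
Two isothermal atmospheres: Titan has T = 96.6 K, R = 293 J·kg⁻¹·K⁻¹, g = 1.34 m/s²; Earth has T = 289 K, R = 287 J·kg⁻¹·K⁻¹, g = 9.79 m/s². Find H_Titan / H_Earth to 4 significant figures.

H = RT/g for each body.
H_Titan = 293 × 96.6 / 1.34 = 21122 m.
H_Earth = 287 × 289 / 9.79 = 8472.2 m.
H_Titan/H_Earth = 21122/8472.2 = 2.4931.

H_Titan/H_Earth ≈ 2.493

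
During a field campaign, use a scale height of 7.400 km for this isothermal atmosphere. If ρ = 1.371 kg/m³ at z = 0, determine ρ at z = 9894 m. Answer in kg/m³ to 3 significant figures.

ρ ≈ 0.360 kg/m³

In an isothermal atmosphere, density decays like pressure: ρ = ρ₀ exp(−z/H).
z/H = 9894.0/7400.0 = 1.3370; exp(−1.3370) = 0.26263.
ρ = 1.371 × 0.26263 = 0.36007 kg/m³.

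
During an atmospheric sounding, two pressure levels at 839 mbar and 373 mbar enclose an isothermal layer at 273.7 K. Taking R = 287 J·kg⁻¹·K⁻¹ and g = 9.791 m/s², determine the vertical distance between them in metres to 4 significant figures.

Hypsometric equation: Δz = (R T̄/g) ln(P₁/P₂).
R T̄/g = 287 × 273.7 / 9.791 = 8022.9 m.
ln(839/373) = ln(2.2493) = 0.81062.
Δz = 8022.9 × 0.81062 = 6503.5 m.

Δz ≈ 6504 m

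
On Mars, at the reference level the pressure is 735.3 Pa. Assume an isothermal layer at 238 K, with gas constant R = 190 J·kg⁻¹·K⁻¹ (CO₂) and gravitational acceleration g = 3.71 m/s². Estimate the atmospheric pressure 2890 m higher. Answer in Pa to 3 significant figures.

Scale height: H = RT/g = 190 × 238 / 3.71 = 12189 m.
Barometric formula: P = P₀ exp(−z/H).
z/H = 2890.0/12189 = 0.23710; exp(−0.23710) = 0.78891.
P = 735.3 × 0.78891 = 580.09 Pa.

P ≈ 580 Pa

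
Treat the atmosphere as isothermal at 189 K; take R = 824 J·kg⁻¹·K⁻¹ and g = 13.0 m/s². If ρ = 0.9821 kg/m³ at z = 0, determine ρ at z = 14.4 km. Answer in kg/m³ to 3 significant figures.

Scale height: H = RT/g = 824 × 189 / 13.0 = 11980 m.
In an isothermal atmosphere, density decays like pressure: ρ = ρ₀ exp(−z/H).
z/H = 14400/11980 = 1.2020; exp(−1.2020) = 0.30059.
ρ = 0.9821 × 0.30059 = 0.29521 kg/m³.

ρ ≈ 0.295 kg/m³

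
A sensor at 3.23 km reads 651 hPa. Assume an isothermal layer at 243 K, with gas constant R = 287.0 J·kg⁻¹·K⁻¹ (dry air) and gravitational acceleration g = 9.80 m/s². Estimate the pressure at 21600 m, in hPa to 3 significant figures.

Scale height: H = RT/g = 287.0 × 243 / 9.80 = 7116.4 m.
Between two levels, P₂ = P₁ exp(−Δz/H) with Δz = z₂ − z₁.
Δz = 21600 − 3230.0 = 18370 m; Δz/H = 18370/7116.4 = 2.5814.
P₂ = 651 × exp(−2.5814) = 651 × 0.075668 = 49.260 hPa.

P ≈ 49.3 hPa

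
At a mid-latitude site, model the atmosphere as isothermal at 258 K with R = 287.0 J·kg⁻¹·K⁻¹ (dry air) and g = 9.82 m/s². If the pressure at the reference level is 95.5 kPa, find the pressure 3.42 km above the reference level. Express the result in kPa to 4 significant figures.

Scale height: H = RT/g = 287.0 × 258 / 9.82 = 7540.3 m.
Barometric formula: P = P₀ exp(−z/H).
z/H = 3420.0/7540.3 = 0.45356; exp(−0.45356) = 0.63536.
P = 95.5 × 0.63536 = 60.677 kPa.

P ≈ 60.68 kPa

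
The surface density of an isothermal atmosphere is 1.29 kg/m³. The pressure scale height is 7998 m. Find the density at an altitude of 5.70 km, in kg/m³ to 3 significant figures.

ρ ≈ 0.633 kg/m³

In an isothermal atmosphere, density decays like pressure: ρ = ρ₀ exp(−z/H).
z/H = 5700.0/7998.0 = 0.71268; exp(−0.71268) = 0.49033.
ρ = 1.29 × 0.49033 = 0.63253 kg/m³.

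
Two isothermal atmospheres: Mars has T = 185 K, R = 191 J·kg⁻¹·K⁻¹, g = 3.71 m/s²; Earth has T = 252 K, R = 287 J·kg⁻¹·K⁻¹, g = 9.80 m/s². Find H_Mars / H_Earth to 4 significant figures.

H = RT/g for each body.
H_Mars = 191 × 185 / 3.71 = 9524.3 m.
H_Earth = 287 × 252 / 9.80 = 7380.0 m.
H_Mars/H_Earth = 9524.3/7380.0 = 1.2906.

H_Mars/H_Earth ≈ 1.291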